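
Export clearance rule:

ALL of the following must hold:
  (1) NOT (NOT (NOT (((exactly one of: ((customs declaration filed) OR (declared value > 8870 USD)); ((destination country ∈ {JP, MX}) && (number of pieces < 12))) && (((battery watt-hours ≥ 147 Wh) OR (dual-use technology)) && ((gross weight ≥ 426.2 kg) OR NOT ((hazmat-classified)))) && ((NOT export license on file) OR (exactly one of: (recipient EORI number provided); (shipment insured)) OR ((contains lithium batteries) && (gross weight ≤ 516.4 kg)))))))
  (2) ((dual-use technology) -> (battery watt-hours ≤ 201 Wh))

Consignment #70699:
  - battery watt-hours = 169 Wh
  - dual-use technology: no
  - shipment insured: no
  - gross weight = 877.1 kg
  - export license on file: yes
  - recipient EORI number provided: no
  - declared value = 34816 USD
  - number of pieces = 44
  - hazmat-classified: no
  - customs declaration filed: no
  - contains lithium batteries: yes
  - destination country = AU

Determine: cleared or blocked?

Atomic conditions:
  customs declaration filed: no → false
  declared value > 8870 USD: 34816 > 8870 is true
  destination country ∈ {JP, MX}: AU is not in the set → false
  number of pieces < 12: 44 < 12 is false
  battery watt-hours ≥ 147 Wh: 169 ≥ 147 is true
  dual-use technology: no → false
  gross weight ≥ 426.2 kg: 877.1 ≥ 426.2 is true
  hazmat-classified: no → false
  NOT export license on file: yes → false
  recipient EORI number provided: no → false
  shipment insured: no → false
  contains lithium batteries: yes → true
  gross weight ≤ 516.4 kg: 877.1 ≤ 516.4 is false
  battery watt-hours ≤ 201 Wh: 169 ≤ 201 is true
Combine:
[1.1.1.1.1.1] false OR true = true
[1.1.1.1.1.2] false AND false = false
[1.1.1.1.1] exactly-one(true, false) = true
[1.1.1.1.2.1] true OR false = true
[1.1.1.1.2.2.2] NOT false = true
[1.1.1.1.2.2] true OR true = true
[1.1.1.1.2] true AND true = true
[1.1.1.1.3.2] exactly-one(false, false) = false
[1.1.1.1.3.3] true AND false = false
[1.1.1.1.3] false OR false OR false = false
[1.1.1.1] true AND true AND false = false
[1.1.1] NOT false = true
[1.1] NOT true = false
[1] NOT false = true
[2] false → true (antecedent false ⇒ implication holds) = true
[root] true AND true = true
Overall: true → cleared

Cleared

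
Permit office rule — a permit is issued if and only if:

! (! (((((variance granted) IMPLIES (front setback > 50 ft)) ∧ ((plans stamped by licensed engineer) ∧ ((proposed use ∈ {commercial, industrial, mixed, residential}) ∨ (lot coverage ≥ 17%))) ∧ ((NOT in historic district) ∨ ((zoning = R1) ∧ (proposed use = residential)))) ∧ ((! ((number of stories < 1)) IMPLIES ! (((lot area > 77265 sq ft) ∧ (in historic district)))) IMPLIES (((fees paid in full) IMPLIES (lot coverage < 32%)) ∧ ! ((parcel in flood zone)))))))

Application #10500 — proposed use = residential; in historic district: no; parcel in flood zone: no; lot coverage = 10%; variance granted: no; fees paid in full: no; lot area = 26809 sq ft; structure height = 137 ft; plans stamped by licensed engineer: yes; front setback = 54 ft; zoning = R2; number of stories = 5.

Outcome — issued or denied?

Issued

Atomic conditions:
  variance granted: no → false
  front setback > 50 ft: 54 > 50 is true
  plans stamped by licensed engineer: yes → true
  proposed use ∈ {commercial, industrial, mixed, residential}: residential is in the set → true
  lot coverage ≥ 17%: 10 ≥ 17 is false
  NOT in historic district: no → true
  zoning = R1: R2 == R1 is false
  proposed use = residential: residential == residential is true
  number of stories < 1: 5 < 1 is false
  lot area > 77265 sq ft: 26809 > 77265 is false
  in historic district: no → false
  fees paid in full: no → false
  lot coverage < 32%: 10 < 32 is true
  parcel in flood zone: no → false
Combine:
[1.1.1.1] false → true (antecedent false ⇒ implication holds) = true
[1.1.1.2.2] true OR false = true
[1.1.1.2] true AND true = true
[1.1.1.3.2] false AND true = false
[1.1.1.3] true OR false = true
[1.1.1] true AND true AND true = true
[1.1.2.1.1] NOT false = true
[1.1.2.1.2.1] false AND false = false
[1.1.2.1.2] NOT false = true
[1.1.2.1] true → true = true
[1.1.2.2.1] false → true (antecedent false ⇒ implication holds) = true
[1.1.2.2.2] NOT false = true
[1.1.2.2] true AND true = true
[1.1.2] true → true = true
[1.1] true AND true = true
[1] NOT true = false
[root] NOT false = true
Overall: true → issued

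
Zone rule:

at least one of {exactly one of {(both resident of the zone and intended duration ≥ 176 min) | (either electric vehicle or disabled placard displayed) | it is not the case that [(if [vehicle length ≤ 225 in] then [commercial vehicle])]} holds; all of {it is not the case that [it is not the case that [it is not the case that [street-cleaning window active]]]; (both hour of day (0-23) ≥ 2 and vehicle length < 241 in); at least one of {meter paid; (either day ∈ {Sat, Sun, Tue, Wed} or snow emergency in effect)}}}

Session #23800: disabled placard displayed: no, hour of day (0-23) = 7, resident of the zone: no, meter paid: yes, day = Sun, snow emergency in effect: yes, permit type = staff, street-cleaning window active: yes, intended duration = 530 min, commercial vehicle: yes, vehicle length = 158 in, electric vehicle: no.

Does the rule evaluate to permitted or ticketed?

Ticketed

Atomic conditions:
  resident of the zone: no → false
  intended duration ≥ 176 min: 530 ≥ 176 is true
  electric vehicle: no → false
  disabled placard displayed: no → false
  vehicle length ≤ 225 in: 158 ≤ 225 is true
  commercial vehicle: yes → true
  street-cleaning window active: yes → true
  hour of day (0-23) ≥ 2: 7 ≥ 2 is true
  vehicle length < 241 in: 158 < 241 is true
  meter paid: yes → true
  day ∈ {Sat, Sun, Tue, Wed}: Sun is in the set → true
  snow emergency in effect: yes → true
Combine:
[1.1] false AND true = false
[1.2] false OR false = false
[1.3.1] true → true = true
[1.3] NOT true = false
[1] exactly-one(false, false, false) = false
[2.1.1.1] NOT true = false
[2.1.1] NOT false = true
[2.1] NOT true = false
[2.2] true AND true = true
[2.3.2] true OR true = true
[2.3] true OR true = true
[2] false AND true AND true = false
[root] false OR false = false
Overall: false → ticketed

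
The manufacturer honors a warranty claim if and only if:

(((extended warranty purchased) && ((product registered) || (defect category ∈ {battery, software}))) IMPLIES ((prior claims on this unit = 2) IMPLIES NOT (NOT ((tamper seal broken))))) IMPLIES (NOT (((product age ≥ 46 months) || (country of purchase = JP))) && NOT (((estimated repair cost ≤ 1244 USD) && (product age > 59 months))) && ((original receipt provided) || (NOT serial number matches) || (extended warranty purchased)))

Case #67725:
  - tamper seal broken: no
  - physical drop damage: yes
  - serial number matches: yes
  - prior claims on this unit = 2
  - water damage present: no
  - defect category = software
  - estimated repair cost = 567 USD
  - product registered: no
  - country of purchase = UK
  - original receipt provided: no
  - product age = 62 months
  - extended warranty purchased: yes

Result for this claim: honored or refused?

Honored

Atomic conditions:
  extended warranty purchased: yes → true
  product registered: no → false
  defect category ∈ {battery, software}: software is in the set → true
  prior claims on this unit = 2: 2 == 2 is true
  tamper seal broken: no → false
  product age ≥ 46 months: 62 ≥ 46 is true
  country of purchase = JP: UK == JP is false
  estimated repair cost ≤ 1244 USD: 567 ≤ 1244 is true
  product age > 59 months: 62 > 59 is true
  original receipt provided: no → false
  NOT serial number matches: yes → false
Combine:
[1.1.2] false OR true = true
[1.1] true AND true = true
[1.2.2.1] NOT false = true
[1.2.2] NOT true = false
[1.2] true → false = false
[1] true → false = false
[2.1.1] true OR false = true
[2.1] NOT true = false
[2.2.1] true AND true = true
[2.2] NOT true = false
[2.3] false OR false OR true = true
[2] false AND false AND true = false
[root] false → false (antecedent false ⇒ implication holds) = true
Overall: true → honored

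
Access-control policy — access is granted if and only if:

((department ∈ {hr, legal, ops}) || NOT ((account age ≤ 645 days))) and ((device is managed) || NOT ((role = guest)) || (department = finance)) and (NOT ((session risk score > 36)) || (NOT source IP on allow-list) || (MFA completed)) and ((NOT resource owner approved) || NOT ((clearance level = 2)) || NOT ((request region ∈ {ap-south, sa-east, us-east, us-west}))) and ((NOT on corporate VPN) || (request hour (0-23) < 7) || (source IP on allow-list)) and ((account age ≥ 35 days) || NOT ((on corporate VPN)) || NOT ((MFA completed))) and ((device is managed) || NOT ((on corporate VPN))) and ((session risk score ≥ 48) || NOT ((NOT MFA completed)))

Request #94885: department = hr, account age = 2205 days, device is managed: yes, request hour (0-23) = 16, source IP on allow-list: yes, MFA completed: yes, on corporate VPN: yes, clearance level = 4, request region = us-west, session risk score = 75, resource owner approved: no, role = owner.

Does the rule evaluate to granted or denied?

Granted

Atomic conditions:
  department ∈ {hr, legal, ops}: hr is in the set → true
  account age ≤ 645 days: 2205 ≤ 645 is false
  device is managed: yes → true
  role = guest: owner == guest is false
  department = finance: hr == finance is false
  session risk score > 36: 75 > 36 is true
  NOT source IP on allow-list: yes → false
  MFA completed: yes → true
  NOT resource owner approved: no → true
  clearance level = 2: 4 == 2 is false
  request region ∈ {ap-south, sa-east, us-east, us-west}: us-west is in the set → true
  NOT on corporate VPN: yes → false
  request hour (0-23) < 7: 16 < 7 is false
  source IP on allow-list: yes → true
  account age ≥ 35 days: 2205 ≥ 35 is true
  on corporate VPN: yes → true
  session risk score ≥ 48: 75 ≥ 48 is true
  NOT MFA completed: yes → false
Combine:
[1.2] NOT false = true
[1] true OR true = true
[2.2] NOT false = true
[2] true OR true OR false = true
[3.1] NOT true = false
[3] false OR false OR true = true
[4.2] NOT false = true
[4.3] NOT true = false
[4] true OR true OR false = true
[5] false OR false OR true = true
[6.2] NOT true = false
[6.3] NOT true = false
[6] true OR false OR false = true
[7.2] NOT true = false
[7] true OR false = true
[8.2] NOT false = true
[8] true OR true = true
[root] true AND true AND true AND true AND true AND true AND true AND true = true
Overall: true → granted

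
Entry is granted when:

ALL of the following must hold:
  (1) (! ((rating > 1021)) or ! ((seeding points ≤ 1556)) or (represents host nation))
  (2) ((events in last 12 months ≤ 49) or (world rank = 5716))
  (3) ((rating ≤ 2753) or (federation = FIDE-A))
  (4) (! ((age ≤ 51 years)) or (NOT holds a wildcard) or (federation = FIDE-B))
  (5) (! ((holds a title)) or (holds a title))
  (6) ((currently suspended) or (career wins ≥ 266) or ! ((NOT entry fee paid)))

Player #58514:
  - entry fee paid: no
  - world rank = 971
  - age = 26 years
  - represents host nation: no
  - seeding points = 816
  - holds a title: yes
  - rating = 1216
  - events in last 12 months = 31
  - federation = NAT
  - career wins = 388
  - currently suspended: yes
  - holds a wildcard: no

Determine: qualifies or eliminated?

Eliminated

Atomic conditions:
  rating > 1021: 1216 > 1021 is true
  seeding points ≤ 1556: 816 ≤ 1556 is true
  represents host nation: no → false
  events in last 12 months ≤ 49: 31 ≤ 49 is true
  world rank = 5716: 971 == 5716 is false
  rating ≤ 2753: 1216 ≤ 2753 is true
  federation = FIDE-A: NAT == FIDE-A is false
  age ≤ 51 years: 26 ≤ 51 is true
  NOT holds a wildcard: no → true
  federation = FIDE-B: NAT == FIDE-B is false
  holds a title: yes → true
  currently suspended: yes → true
  career wins ≥ 266: 388 ≥ 266 is true
  NOT entry fee paid: no → true
Combine:
[1.1] NOT true = false
[1.2] NOT true = false
[1] false OR false OR false = false
[2] true OR false = true
[3] true OR false = true
[4.1] NOT true = false
[4] false OR true OR false = true
[5.1] NOT true = false
[5] false OR true = true
[6.3] NOT true = false
[6] true OR true OR false = true
[root] false AND true AND true AND true AND true AND true = false
Overall: false → eliminated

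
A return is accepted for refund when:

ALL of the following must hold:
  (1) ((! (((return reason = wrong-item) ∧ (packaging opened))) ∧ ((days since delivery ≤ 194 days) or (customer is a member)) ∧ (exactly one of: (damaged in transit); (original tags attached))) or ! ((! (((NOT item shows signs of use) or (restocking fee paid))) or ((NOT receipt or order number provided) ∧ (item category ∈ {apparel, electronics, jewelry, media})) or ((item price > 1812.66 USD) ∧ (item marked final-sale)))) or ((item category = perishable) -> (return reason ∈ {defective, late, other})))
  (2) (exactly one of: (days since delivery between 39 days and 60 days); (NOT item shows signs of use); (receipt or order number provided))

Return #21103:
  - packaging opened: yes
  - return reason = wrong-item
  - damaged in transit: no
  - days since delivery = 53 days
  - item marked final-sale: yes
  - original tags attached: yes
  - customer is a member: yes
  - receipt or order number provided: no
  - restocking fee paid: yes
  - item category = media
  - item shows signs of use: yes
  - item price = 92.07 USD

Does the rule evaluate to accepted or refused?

Accepted

Atomic conditions:
  return reason = wrong-item: wrong-item == wrong-item is true
  packaging opened: yes → true
  days since delivery ≤ 194 days: 53 ≤ 194 is true
  customer is a member: yes → true
  damaged in transit: no → false
  original tags attached: yes → true
  NOT item shows signs of use: yes → false
  restocking fee paid: yes → true
  NOT receipt or order number provided: no → true
  item category ∈ {apparel, electronics, jewelry, media}: media is in the set → true
  item price > 1812.66 USD: 92.07 > 1812.66 is false
  item marked final-sale: yes → true
  item category = perishable: media == perishable is false
  return reason ∈ {defective, late, other}: wrong-item is not in the set → false
  days since delivery between 39 days and 60 days: 53 in [39, 60] is true
  receipt or order number provided: no → false
Combine:
[1.1.1.1] true AND true = true
[1.1.1] NOT true = false
[1.1.2] true OR true = true
[1.1.3] exactly-one(false, true) = true
[1.1] false AND true AND true = false
[1.2.1.1.1] false OR true = true
[1.2.1.1] NOT true = false
[1.2.1.2] true AND true = true
[1.2.1.3] false AND true = false
[1.2.1] false OR true OR false = true
[1.2] NOT true = false
[1.3] false → false (antecedent false ⇒ implication holds) = true
[1] false OR false OR true = true
[2] exactly-one(true, false, false) = true
[root] true AND true = true
Overall: true → accepted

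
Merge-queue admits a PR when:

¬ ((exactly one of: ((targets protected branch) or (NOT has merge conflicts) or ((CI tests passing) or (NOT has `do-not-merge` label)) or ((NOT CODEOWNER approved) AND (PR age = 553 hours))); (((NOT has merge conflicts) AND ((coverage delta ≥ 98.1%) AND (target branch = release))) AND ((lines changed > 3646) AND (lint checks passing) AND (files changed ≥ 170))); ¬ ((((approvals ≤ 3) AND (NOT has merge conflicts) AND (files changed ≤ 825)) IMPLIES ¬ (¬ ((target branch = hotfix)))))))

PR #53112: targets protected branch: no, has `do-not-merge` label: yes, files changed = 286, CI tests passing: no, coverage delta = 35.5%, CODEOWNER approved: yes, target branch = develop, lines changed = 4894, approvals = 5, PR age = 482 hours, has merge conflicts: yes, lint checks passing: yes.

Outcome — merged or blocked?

Merged

Atomic conditions:
  targets protected branch: no → false
  NOT has merge conflicts: yes → false
  CI tests passing: no → false
  NOT has `do-not-merge` label: yes → false
  NOT CODEOWNER approved: yes → false
  PR age = 553 hours: 482 == 553 is false
  coverage delta ≥ 98.1%: 35.5 ≥ 98.1 is false
  target branch = release: develop == release is false
  lines changed > 3646: 4894 > 3646 is true
  lint checks passing: yes → true
  files changed ≥ 170: 286 ≥ 170 is true
  approvals ≤ 3: 5 ≤ 3 is false
  files changed ≤ 825: 286 ≤ 825 is true
  target branch = hotfix: develop == hotfix is false
Combine:
[1.1.3] false OR false = false
[1.1.4] false AND false = false
[1.1] false OR false OR false OR false = false
[1.2.1.2] false AND false = false
[1.2.1] false AND false = false
[1.2.2] true AND true AND true = true
[1.2] false AND true = false
[1.3.1.1] false AND false AND true = false
[1.3.1.2.1] NOT false = true
[1.3.1.2] NOT true = false
[1.3.1] false → false (antecedent false ⇒ implication holds) = true
[1.3] NOT true = false
[1] exactly-one(false, false, false) = false
[root] NOT false = true
Overall: true → merged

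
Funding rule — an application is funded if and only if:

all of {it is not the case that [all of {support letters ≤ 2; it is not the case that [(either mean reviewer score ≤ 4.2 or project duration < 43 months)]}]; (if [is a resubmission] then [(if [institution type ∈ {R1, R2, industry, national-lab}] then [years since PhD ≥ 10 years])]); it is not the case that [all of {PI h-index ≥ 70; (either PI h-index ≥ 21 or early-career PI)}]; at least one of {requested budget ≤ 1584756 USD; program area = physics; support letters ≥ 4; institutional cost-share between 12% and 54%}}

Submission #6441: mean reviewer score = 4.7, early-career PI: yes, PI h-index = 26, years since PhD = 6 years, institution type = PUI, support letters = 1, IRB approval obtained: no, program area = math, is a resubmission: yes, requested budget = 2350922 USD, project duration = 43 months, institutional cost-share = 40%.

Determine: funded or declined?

Atomic conditions:
  support letters ≤ 2: 1 ≤ 2 is true
  mean reviewer score ≤ 4.2: 4.7 ≤ 4.2 is false
  project duration < 43 months: 43 < 43 is false
  is a resubmission: yes → true
  institution type ∈ {R1, R2, industry, national-lab}: PUI is not in the set → false
  years since PhD ≥ 10 years: 6 ≥ 10 is false
  PI h-index ≥ 70: 26 ≥ 70 is false
  PI h-index ≥ 21: 26 ≥ 21 is true
  early-career PI: yes → true
  requested budget ≤ 1584756 USD: 2350922 ≤ 1584756 is false
  program area = physics: math == physics is false
  support letters ≥ 4: 1 ≥ 4 is false
  institutional cost-share between 12% and 54%: 40 in [12, 54] is true
Combine:
[1.1.2.1] false OR false = false
[1.1.2] NOT false = true
[1.1] true AND true = true
[1] NOT true = false
[2.2] false → false (antecedent false ⇒ implication holds) = true
[2] true → true = true
[3.1.2] true OR true = true
[3.1] false AND true = false
[3] NOT false = true
[4] false OR false OR false OR true = true
[root] false AND true AND true AND true = false
Overall: false → declined

Declined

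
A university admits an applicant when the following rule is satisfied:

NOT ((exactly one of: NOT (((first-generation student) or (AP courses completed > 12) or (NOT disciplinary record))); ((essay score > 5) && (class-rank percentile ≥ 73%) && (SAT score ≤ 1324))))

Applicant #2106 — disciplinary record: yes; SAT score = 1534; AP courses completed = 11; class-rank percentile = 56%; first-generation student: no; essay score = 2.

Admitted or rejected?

Atomic conditions:
  first-generation student: no → false
  AP courses completed > 12: 11 > 12 is false
  NOT disciplinary record: yes → false
  essay score > 5: 2 > 5 is false
  class-rank percentile ≥ 73%: 56 ≥ 73 is false
  SAT score ≤ 1324: 1534 ≤ 1324 is false
Combine:
[1.1.1] false OR false OR false = false
[1.1] NOT false = true
[1.2] false AND false AND false = false
[1] exactly-one(true, false) = true
[root] NOT true = false
Overall: false → rejected

Rejected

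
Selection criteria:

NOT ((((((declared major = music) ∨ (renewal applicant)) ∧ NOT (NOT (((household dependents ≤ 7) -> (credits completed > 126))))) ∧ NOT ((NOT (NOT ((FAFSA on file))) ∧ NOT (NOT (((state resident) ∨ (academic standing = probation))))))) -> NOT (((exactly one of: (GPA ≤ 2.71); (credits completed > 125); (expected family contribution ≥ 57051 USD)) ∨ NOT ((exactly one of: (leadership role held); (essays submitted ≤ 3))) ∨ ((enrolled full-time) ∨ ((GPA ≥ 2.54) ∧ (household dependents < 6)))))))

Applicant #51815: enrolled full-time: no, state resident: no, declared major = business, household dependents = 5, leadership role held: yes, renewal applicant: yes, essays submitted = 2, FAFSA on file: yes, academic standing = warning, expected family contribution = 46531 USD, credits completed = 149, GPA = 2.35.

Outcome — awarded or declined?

Awarded

Atomic conditions:
  declared major = music: business == music is false
  renewal applicant: yes → true
  household dependents ≤ 7: 5 ≤ 7 is true
  credits completed > 126: 149 > 126 is true
  FAFSA on file: yes → true
  state resident: no → false
  academic standing = probation: warning == probation is false
  GPA ≤ 2.71: 2.35 ≤ 2.71 is true
  credits completed > 125: 149 > 125 is true
  expected family contribution ≥ 57051 USD: 46531 ≥ 57051 is false
  leadership role held: yes → true
  essays submitted ≤ 3: 2 ≤ 3 is true
  enrolled full-time: no → false
  GPA ≥ 2.54: 2.35 ≥ 2.54 is false
  household dependents < 6: 5 < 6 is true
Combine:
[1.1.1.1] false OR true = true
[1.1.1.2.1.1] true → true = true
[1.1.1.2.1] NOT true = false
[1.1.1.2] NOT false = true
[1.1.1] true AND true = true
[1.1.2.1.1.1] NOT true = false
[1.1.2.1.1] NOT false = true
[1.1.2.1.2.1.1] false OR false = false
[1.1.2.1.2.1] NOT false = true
[1.1.2.1.2] NOT true = false
[1.1.2.1] true AND false = false
[1.1.2] NOT false = true
[1.1] true AND true = true
[1.2.1.1] exactly-one(true, true, false) = false
[1.2.1.2.1] exactly-one(true, true) = false
[1.2.1.2] NOT false = true
[1.2.1.3.2] false AND true = false
[1.2.1.3] false OR false = false
[1.2.1] false OR true OR false = true
[1.2] NOT true = false
[1] true → false = false
[root] NOT false = true
Overall: true → awarded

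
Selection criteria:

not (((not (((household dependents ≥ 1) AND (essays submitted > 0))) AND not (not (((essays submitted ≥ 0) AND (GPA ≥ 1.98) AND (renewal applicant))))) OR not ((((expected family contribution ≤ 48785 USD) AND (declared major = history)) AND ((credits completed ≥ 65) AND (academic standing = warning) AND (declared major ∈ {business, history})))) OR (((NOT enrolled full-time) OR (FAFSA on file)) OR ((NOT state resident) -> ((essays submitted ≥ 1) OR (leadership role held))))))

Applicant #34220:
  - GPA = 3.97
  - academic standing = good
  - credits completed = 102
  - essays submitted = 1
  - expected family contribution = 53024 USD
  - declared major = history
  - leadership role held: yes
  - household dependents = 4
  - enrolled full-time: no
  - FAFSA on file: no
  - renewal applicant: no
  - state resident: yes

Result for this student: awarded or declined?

Atomic conditions:
  household dependents ≥ 1: 4 ≥ 1 is true
  essays submitted > 0: 1 > 0 is true
  essays submitted ≥ 0: 1 ≥ 0 is true
  GPA ≥ 1.98: 3.97 ≥ 1.98 is true
  renewal applicant: no → false
  expected family contribution ≤ 48785 USD: 53024 ≤ 48785 is false
  declared major = history: history == history is true
  credits completed ≥ 65: 102 ≥ 65 is true
  academic standing = warning: good == warning is false
  declared major ∈ {business, history}: history is in the set → true
  NOT enrolled full-time: no → true
  FAFSA on file: no → false
  NOT state resident: yes → false
  essays submitted ≥ 1: 1 ≥ 1 is true
  leadership role held: yes → true
Combine:
[1.1.1.1] true AND true = true
[1.1.1] NOT true = false
[1.1.2.1.1] true AND true AND false = false
[1.1.2.1] NOT false = true
[1.1.2] NOT true = false
[1.1] false AND false = false
[1.2.1.1] false AND true = false
[1.2.1.2] true AND false AND true = false
[1.2.1] false AND false = false
[1.2] NOT false = true
[1.3.1] true OR false = true
[1.3.2.2] true OR true = true
[1.3.2] false → true (antecedent false ⇒ implication holds) = true
[1.3] true OR true = true
[1] false OR true OR true = true
[root] NOT true = false
Overall: false → declined

Declined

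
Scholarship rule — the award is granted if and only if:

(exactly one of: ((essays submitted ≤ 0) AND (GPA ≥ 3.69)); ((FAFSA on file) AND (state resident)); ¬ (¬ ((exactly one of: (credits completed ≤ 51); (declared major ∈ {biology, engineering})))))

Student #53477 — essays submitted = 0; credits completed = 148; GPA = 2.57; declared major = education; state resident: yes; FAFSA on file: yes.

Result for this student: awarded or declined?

Awarded

Atomic conditions:
  essays submitted ≤ 0: 0 ≤ 0 is true
  GPA ≥ 3.69: 2.57 ≥ 3.69 is false
  FAFSA on file: yes → true
  state resident: yes → true
  credits completed ≤ 51: 148 ≤ 51 is false
  declared major ∈ {biology, engineering}: education is not in the set → false
Combine:
[1] true AND false = false
[2] true AND true = true
[3.1.1] exactly-one(false, false) = false
[3.1] NOT false = true
[3] NOT true = false
[root] exactly-one(false, true, false) = true
Overall: true → awarded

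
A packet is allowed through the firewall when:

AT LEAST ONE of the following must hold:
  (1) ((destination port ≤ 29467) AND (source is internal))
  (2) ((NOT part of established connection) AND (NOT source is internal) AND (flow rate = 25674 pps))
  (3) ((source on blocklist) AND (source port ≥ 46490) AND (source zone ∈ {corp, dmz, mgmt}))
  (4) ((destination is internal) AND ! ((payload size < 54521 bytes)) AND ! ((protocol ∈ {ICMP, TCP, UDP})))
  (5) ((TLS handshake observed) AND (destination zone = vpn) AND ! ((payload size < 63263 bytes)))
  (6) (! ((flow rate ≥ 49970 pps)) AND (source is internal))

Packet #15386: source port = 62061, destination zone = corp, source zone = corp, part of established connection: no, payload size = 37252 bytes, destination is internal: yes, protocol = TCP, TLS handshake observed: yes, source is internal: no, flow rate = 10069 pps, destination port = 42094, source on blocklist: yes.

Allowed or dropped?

Atomic conditions:
  destination port ≤ 29467: 42094 ≤ 29467 is false
  source is internal: no → false
  NOT part of established connection: no → true
  NOT source is internal: no → true
  flow rate = 25674 pps: 10069 == 25674 is false
  source on blocklist: yes → true
  source port ≥ 46490: 62061 ≥ 46490 is true
  source zone ∈ {corp, dmz, mgmt}: corp is in the set → true
  destination is internal: yes → true
  payload size < 54521 bytes: 37252 < 54521 is true
  protocol ∈ {ICMP, TCP, UDP}: TCP is in the set → true
  TLS handshake observed: yes → true
  destination zone = vpn: corp == vpn is false
  payload size < 63263 bytes: 37252 < 63263 is true
  flow rate ≥ 49970 pps: 10069 ≥ 49970 is false
Combine:
[1] false AND false = false
[2] true AND true AND false = false
[3] true AND true AND true = true
[4.2] NOT true = false
[4.3] NOT true = false
[4] true AND false AND false = false
[5.3] NOT true = false
[5] true AND false AND false = false
[6.1] NOT false = true
[6] true AND false = false
[root] false OR false OR true OR false OR false OR false = true
Overall: true → allowed

Allowed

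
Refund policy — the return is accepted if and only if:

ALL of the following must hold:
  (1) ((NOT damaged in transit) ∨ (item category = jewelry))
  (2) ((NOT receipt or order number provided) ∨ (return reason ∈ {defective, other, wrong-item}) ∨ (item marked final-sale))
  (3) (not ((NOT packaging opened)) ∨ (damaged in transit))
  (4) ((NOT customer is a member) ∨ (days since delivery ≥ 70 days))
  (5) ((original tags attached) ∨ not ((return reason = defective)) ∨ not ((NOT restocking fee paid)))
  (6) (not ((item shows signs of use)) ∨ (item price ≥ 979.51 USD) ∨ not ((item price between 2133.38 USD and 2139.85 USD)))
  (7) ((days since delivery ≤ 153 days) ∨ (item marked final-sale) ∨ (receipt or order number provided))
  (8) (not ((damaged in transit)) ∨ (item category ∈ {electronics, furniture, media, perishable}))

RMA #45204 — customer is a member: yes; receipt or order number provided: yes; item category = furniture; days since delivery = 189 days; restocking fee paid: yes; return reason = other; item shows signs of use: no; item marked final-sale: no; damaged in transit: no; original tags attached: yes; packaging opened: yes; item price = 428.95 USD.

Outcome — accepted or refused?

Accepted

Atomic conditions:
  NOT damaged in transit: no → true
  item category = jewelry: furniture == jewelry is false
  NOT receipt or order number provided: yes → false
  return reason ∈ {defective, other, wrong-item}: other is in the set → true
  item marked final-sale: no → false
  NOT packaging opened: yes → false
  damaged in transit: no → false
  NOT customer is a member: yes → false
  days since delivery ≥ 70 days: 189 ≥ 70 is true
  original tags attached: yes → true
  return reason = defective: other == defective is false
  NOT restocking fee paid: yes → false
  item shows signs of use: no → false
  item price ≥ 979.51 USD: 428.95 ≥ 979.51 is false
  item price between 2133.38 USD and 2139.85 USD: 428.95 in [2133.38, 2139.85] is false
  days since delivery ≤ 153 days: 189 ≤ 153 is false
  receipt or order number provided: yes → true
  item category ∈ {electronics, furniture, media, perishable}: furniture is in the set → true
Combine:
[1] true OR false = true
[2] false OR true OR false = true
[3.1] NOT false = true
[3] true OR false = true
[4] false OR true = true
[5.2] NOT false = true
[5.3] NOT false = true
[5] true OR true OR true = true
[6.1] NOT false = true
[6.3] NOT false = true
[6] true OR false OR true = true
[7] false OR false OR true = true
[8.1] NOT false = true
[8] true OR true = true
[root] true AND true AND true AND true AND true AND true AND true AND true = true
Overall: true → accepted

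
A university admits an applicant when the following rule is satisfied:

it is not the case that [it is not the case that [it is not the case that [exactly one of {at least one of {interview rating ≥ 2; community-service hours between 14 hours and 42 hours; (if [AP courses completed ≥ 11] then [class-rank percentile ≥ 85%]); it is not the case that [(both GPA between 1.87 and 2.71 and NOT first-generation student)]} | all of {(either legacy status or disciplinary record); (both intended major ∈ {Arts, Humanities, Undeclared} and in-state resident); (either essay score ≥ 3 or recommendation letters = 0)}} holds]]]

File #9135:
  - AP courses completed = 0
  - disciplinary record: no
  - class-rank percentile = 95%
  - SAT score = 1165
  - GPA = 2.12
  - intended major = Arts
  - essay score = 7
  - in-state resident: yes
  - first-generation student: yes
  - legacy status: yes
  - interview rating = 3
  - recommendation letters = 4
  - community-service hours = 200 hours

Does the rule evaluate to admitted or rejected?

Atomic conditions:
  interview rating ≥ 2: 3 ≥ 2 is true
  community-service hours between 14 hours and 42 hours: 200 in [14, 42] is false
  AP courses completed ≥ 11: 0 ≥ 11 is false
  class-rank percentile ≥ 85%: 95 ≥ 85 is true
  GPA between 1.87 and 2.71: 2.12 in [1.87, 2.71] is true
  NOT first-generation student: yes → false
  legacy status: yes → true
  disciplinary record: no → false
  intended major ∈ {Arts, Humanities, Undeclared}: Arts is in the set → true
  in-state resident: yes → true
  essay score ≥ 3: 7 ≥ 3 is true
  recommendation letters = 0: 4 == 0 is false
Combine:
[1.1.1.1.3] false → true (antecedent false ⇒ implication holds) = true
[1.1.1.1.4.1] true AND false = false
[1.1.1.1.4] NOT false = true
[1.1.1.1] true OR false OR true OR true = true
[1.1.1.2.1] true OR false = true
[1.1.1.2.2] true AND true = true
[1.1.1.2.3] true OR false = true
[1.1.1.2] true AND true AND true = true
[1.1.1] exactly-one(true, true) = false
[1.1] NOT false = true
[1] NOT true = false
[root] NOT false = true
Overall: true → admitted

Admitted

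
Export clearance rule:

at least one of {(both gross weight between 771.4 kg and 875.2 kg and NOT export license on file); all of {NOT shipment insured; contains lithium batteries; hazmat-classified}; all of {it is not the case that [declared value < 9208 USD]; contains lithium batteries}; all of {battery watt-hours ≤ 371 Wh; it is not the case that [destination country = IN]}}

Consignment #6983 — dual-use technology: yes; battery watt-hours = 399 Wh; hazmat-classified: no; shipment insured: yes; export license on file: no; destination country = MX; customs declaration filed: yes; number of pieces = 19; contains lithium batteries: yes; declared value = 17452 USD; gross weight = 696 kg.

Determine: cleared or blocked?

Atomic conditions:
  gross weight between 771.4 kg and 875.2 kg: 696 in [771.4, 875.2] is false
  NOT export license on file: no → true
  NOT shipment insured: yes → false
  contains lithium batteries: yes → true
  hazmat-classified: no → false
  declared value < 9208 USD: 17452 < 9208 is false
  battery watt-hours ≤ 371 Wh: 399 ≤ 371 is false
  destination country = IN: MX == IN is false
Combine:
[1] false AND true = false
[2] false AND true AND false = false
[3.1] NOT false = true
[3] true AND true = true
[4.2] NOT false = true
[4] false AND true = false
[root] false OR false OR true OR false = true
Overall: true → cleared

Cleared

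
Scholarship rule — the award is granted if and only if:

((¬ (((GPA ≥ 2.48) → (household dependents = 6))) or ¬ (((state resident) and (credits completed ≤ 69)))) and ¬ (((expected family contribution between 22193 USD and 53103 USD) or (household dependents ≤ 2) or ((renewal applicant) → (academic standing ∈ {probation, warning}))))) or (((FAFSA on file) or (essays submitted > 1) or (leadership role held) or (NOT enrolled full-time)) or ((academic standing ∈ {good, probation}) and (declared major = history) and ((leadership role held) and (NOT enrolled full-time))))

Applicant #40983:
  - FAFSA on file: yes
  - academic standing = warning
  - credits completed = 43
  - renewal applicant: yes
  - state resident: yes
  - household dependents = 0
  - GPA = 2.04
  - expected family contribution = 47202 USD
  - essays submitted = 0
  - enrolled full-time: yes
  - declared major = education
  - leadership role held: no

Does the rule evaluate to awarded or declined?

Awarded

Atomic conditions:
  GPA ≥ 2.48: 2.04 ≥ 2.48 is false
  household dependents = 6: 0 == 6 is false
  state resident: yes → true
  credits completed ≤ 69: 43 ≤ 69 is true
  expected family contribution between 22193 USD and 53103 USD: 47202 in [22193, 53103] is true
  household dependents ≤ 2: 0 ≤ 2 is true
  renewal applicant: yes → true
  academic standing ∈ {probation, warning}: warning is in the set → true
  FAFSA on file: yes → true
  essays submitted > 1: 0 > 1 is false
  leadership role held: no → false
  NOT enrolled full-time: yes → false
  academic standing ∈ {good, probation}: warning is not in the set → false
  declared major = history: education == history is false
Combine:
[1.1.1.1] false → false (antecedent false ⇒ implication holds) = true
[1.1.1] NOT true = false
[1.1.2.1] true AND true = true
[1.1.2] NOT true = false
[1.1] false OR false = false
[1.2.1.3] true → true = true
[1.2.1] true OR true OR true = true
[1.2] NOT true = false
[1] false AND false = false
[2.1] true OR false OR false OR false = true
[2.2.3] false AND false = false
[2.2] false AND false AND false = false
[2] true OR false = true
[root] false OR true = true
Overall: true → awarded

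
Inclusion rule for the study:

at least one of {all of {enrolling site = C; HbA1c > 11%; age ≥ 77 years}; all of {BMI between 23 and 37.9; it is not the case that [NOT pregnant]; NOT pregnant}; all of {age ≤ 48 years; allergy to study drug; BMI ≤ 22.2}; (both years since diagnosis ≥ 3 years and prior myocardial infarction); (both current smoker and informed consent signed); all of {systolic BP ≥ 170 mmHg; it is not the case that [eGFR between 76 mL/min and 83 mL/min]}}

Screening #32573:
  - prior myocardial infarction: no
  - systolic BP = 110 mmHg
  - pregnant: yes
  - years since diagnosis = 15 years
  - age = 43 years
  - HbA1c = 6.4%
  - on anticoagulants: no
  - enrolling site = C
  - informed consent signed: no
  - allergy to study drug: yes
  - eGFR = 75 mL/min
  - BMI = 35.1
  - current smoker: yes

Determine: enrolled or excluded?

Atomic conditions:
  enrolling site = C: C == C is true
  HbA1c > 11%: 6.4 > 11 is false
  age ≥ 77 years: 43 ≥ 77 is false
  BMI between 23 and 37.9: 35.1 in [23, 37.9] is true
  NOT pregnant: yes → false
  age ≤ 48 years: 43 ≤ 48 is true
  allergy to study drug: yes → true
  BMI ≤ 22.2: 35.1 ≤ 22.2 is false
  years since diagnosis ≥ 3 years: 15 ≥ 3 is true
  prior myocardial infarction: no → false
  current smoker: yes → true
  informed consent signed: no → false
  systolic BP ≥ 170 mmHg: 110 ≥ 170 is false
  eGFR between 76 mL/min and 83 mL/min: 75 in [76, 83] is false
Combine:
[1] true AND false AND false = false
[2.2] NOT false = true
[2] true AND true AND false = false
[3] true AND true AND false = false
[4] true AND false = false
[5] true AND false = false
[6.2] NOT false = true
[6] false AND true = false
[root] false OR false OR false OR false OR false OR false = false
Overall: false → excluded

Excluded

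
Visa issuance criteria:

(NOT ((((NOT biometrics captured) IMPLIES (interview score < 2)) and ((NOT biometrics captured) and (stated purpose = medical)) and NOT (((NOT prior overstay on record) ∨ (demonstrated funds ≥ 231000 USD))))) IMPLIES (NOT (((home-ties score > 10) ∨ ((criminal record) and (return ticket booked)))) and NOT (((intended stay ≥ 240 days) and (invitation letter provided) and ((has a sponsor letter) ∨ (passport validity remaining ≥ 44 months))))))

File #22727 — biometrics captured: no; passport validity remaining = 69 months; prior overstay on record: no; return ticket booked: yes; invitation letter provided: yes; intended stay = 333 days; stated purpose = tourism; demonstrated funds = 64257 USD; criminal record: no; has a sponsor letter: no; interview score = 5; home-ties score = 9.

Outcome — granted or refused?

Refused

Atomic conditions:
  NOT biometrics captured: no → true
  interview score < 2: 5 < 2 is false
  stated purpose = medical: tourism == medical is false
  NOT prior overstay on record: no → true
  demonstrated funds ≥ 231000 USD: 64257 ≥ 231000 is false
  home-ties score > 10: 9 > 10 is false
  criminal record: no → false
  return ticket booked: yes → true
  intended stay ≥ 240 days: 333 ≥ 240 is true
  invitation letter provided: yes → true
  has a sponsor letter: no → false
  passport validity remaining ≥ 44 months: 69 ≥ 44 is true
Combine:
[1.1.1] true → false = false
[1.1.2] true AND false = false
[1.1.3.1] true OR false = true
[1.1.3] NOT true = false
[1.1] false AND false AND false = false
[1] NOT false = true
[2.1.1.2] false AND true = false
[2.1.1] false OR false = false
[2.1] NOT false = true
[2.2.1.3] false OR true = true
[2.2.1] true AND true AND true = true
[2.2] NOT true = false
[2] true AND false = false
[root] true → false = false
Overall: false → refused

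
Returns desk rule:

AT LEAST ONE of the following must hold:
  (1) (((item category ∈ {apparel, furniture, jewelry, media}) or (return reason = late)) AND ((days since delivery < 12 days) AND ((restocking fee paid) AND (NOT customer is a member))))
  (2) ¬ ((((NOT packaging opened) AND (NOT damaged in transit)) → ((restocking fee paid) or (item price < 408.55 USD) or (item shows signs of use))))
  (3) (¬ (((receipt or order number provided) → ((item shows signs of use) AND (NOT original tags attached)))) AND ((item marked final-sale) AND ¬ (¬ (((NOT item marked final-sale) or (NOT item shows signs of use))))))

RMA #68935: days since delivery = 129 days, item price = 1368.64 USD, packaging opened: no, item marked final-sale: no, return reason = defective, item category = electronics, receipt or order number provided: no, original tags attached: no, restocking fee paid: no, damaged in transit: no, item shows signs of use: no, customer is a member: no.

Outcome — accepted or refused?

Atomic conditions:
  item category ∈ {apparel, furniture, jewelry, media}: electronics is not in the set → false
  return reason = late: defective == late is false
  days since delivery < 12 days: 129 < 12 is false
  restocking fee paid: no → false
  NOT customer is a member: no → true
  NOT packaging opened: no → true
  NOT damaged in transit: no → true
  item price < 408.55 USD: 1368.64 < 408.55 is false
  item shows signs of use: no → false
  receipt or order number provided: no → false
  NOT original tags attached: no → true
  item marked final-sale: no → false
  NOT item marked final-sale: no → true
  NOT item shows signs of use: no → true
Combine:
[1.1] false OR false = false
[1.2.2] false AND true = false
[1.2] false AND false = false
[1] false AND false = false
[2.1.1] true AND true = true
[2.1.2] false OR false OR false = false
[2.1] true → false = false
[2] NOT false = true
[3.1.1.2] false AND true = false
[3.1.1] false → false (antecedent false ⇒ implication holds) = true
[3.1] NOT true = false
[3.2.2.1.1] true OR true = true
[3.2.2.1] NOT true = false
[3.2.2] NOT false = true
[3.2] false AND true = false
[3] false AND false = false
[root] false OR true OR false = true
Overall: true → accepted

Accepted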